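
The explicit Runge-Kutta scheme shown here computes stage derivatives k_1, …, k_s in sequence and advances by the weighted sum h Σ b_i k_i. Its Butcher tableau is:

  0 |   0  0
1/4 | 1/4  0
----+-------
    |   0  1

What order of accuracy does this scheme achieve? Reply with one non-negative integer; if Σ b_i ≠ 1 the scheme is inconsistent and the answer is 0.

b = (0, 1)
c = (0, 1/4)
Σ b_i: 1·1 = 1 ✓
b·c: 1·1/4 = 1/4 ≠ 1/2 ⇒ order 1.

1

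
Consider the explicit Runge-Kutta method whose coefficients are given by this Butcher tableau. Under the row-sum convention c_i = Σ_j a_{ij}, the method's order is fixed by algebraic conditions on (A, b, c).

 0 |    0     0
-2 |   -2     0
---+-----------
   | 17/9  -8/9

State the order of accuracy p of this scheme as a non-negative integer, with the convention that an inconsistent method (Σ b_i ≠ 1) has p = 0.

1

b = (17/9, -8/9)
c = (0, -2)
Σ b_i: 17/9·1 + (-8/9)·1 = 1 ✓
b·c: (-8/9)·(-2) = 16/9 ≠ 1/2 ⇒ order 1.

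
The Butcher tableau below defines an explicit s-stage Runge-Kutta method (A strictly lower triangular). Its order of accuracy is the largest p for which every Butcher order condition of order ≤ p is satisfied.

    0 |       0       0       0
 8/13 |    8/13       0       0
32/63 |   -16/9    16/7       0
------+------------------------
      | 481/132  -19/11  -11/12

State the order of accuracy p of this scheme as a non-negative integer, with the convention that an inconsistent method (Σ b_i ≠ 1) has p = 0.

1

b = (481/132, -19/11, -11/12)
c = (0, 8/13, 32/63)
Ac = (0, 0, 128/91)
Σ b_i: 481/132·1 + (-19/11)·1 + (-11/12)·1 = 1 ✓
b·c: (-19/11)·8/13 + (-11/12)·32/63 = -41312/27027 ≠ 1/2 ⇒ order 1.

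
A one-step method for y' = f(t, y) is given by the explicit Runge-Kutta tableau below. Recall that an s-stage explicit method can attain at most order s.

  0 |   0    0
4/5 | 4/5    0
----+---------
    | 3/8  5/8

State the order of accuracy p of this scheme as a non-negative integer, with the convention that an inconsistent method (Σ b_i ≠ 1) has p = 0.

b = (3/8, 5/8)
c = (0, 4/5)
Σ b_i: 3/8·1 + 5/8·1 = 1 ✓
b·c: 5/8·4/5 = 1/2 ✓; 2 stages ⇒ order 2.

2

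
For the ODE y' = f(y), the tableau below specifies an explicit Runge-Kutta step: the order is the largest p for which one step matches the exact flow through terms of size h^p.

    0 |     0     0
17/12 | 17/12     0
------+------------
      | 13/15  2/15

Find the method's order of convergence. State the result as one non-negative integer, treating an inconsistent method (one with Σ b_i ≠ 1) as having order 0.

b = (13/15, 2/15)
c = (0, 17/12)
Σ b_i: 13/15·1 + 2/15·1 = 1 ✓
b·c: 2/15·17/12 = 17/90 ≠ 1/2 ⇒ order 1.

1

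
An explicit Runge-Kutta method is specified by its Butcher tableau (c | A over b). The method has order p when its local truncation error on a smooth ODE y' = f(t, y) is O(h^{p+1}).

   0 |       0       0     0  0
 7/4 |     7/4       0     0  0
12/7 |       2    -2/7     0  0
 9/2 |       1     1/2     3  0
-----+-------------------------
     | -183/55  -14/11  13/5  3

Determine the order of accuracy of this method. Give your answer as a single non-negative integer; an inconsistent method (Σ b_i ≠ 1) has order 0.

b = (-183/55, -14/11, 13/5, 3)
c = (0, 7/4, 12/7, 9/2)
Ac = (0, 0, -1/2, 337/56)
Σ b_i: (-183/55)·1 + (-14/11)·1 + 13/5·1 + 3·1 = 1 ✓
b·c: (-14/11)·7/4 + 13/5·12/7 + 3·9/2 = 6056/385 ≠ 1/2 ⇒ order 1.

1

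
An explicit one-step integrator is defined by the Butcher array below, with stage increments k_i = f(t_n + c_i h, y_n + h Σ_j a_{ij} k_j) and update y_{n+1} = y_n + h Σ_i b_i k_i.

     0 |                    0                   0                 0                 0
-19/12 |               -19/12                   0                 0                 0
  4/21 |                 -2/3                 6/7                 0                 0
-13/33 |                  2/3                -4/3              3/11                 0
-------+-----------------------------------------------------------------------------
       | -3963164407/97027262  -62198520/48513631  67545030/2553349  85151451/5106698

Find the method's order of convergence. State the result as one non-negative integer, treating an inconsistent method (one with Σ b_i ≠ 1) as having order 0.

b = (-3963164407/97027262, -62198520/48513631, 67545030/2553349, 85151451/5106698)
c = (0, -19/12, 4/21, -13/33)
Ac = (0, 0, -19/14, 1499/693)
Σ b_i: (-3963164407/97027262)·1 + (-62198520/48513631)·1 + 67545030/2553349·1 + 85151451/5106698·1 = 1 ✓
b·c: (-62198520/48513631)·(-19/12) + 67545030/2553349·4/21 + 85151451/5106698·(-13/33) = 1/2 ✓
b·c²: (-62198520/48513631)·361/144 + 67545030/2553349·16/441 + 85151451/5106698·169/1089 = 1/3 ✓
b·Ac: 67545030/2553349·(-19/14) + 85151451/5106698·1499/693 = 1/6 ✓
b·c³: (-62198520/48513631)·(-6859/1728) + 67545030/2553349·64/9261 + 85151451/5106698·(-2197/35937) = 60196453133/14155766856 ≠ 1/4 ⇒ order 3.
b·(c∘Ac): 67545030/2553349·(-38/147) + 85151451/5106698·(-19487/22869) = -967320017/45960282 ≠ 1/8
b·Ac²: 67545030/2553349·361/168 + 85151451/5106698·(-194003/58212) = 1637687627/1286887896 ≠ 1/12
b·A²c: 85151451/5106698·(-57/154) = -63034191/10213396 ≠ 1/24

3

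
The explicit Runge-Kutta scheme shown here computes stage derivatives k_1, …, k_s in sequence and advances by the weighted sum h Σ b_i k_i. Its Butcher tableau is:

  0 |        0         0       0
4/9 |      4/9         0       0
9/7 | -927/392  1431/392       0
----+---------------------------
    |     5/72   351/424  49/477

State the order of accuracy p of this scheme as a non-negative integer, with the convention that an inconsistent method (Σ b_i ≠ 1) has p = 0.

b = (5/72, 351/424, 49/477)
c = (0, 4/9, 9/7)
Ac = (0, 0, 159/98)
Σ b_i: 5/72·1 + 351/424·1 + 49/477·1 = 1 ✓
b·c: 351/424·4/9 + 49/477·9/7 = 1/2 ✓
b·c²: 351/424·16/81 + 49/477·81/49 = 1/3 ✓
b·Ac: 49/477·159/98 = 1/6 ✓; 3 stages ⇒ order 3.

3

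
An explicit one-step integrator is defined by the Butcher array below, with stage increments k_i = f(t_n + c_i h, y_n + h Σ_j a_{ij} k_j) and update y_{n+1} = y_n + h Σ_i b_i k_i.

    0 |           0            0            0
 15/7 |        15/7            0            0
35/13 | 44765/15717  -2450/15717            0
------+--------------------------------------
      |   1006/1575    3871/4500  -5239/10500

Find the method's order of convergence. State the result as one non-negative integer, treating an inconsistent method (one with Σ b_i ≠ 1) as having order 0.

b = (1006/1575, 3871/4500, -5239/10500)
c = (0, 15/7, 35/13)
Ac = (0, 0, -1750/5239)
Σ b_i: 1006/1575·1 + 3871/4500·1 + (-5239/10500)·1 = 1 ✓
b·c: 3871/4500·15/7 + (-5239/10500)·35/13 = 1/2 ✓
b·c²: 3871/4500·225/49 + (-5239/10500)·1225/169 = 1/3 ✓
b·Ac: (-5239/10500)·(-1750/5239) = 1/6 ✓; 3 stages ⇒ order 3.

3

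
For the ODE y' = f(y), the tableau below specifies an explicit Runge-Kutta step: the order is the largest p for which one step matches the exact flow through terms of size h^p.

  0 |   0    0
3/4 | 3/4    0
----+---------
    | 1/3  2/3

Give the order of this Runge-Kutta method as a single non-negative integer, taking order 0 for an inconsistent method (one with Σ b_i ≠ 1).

b = (1/3, 2/3)
c = (0, 3/4)
Σ b_i: 1/3·1 + 2/3·1 = 1 ✓
b·c: 2/3·3/4 = 1/2 ✓; 2 stages ⇒ order 2.

2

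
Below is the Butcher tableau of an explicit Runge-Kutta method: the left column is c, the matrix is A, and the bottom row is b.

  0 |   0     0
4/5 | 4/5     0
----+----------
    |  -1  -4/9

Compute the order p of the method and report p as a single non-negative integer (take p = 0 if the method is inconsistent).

0

b = (-1, -4/9)
c = (0, 4/5)
Σ b_i: (-1)·1 + (-4/9)·1 = -13/9 ≠ 1 ⇒ order 0.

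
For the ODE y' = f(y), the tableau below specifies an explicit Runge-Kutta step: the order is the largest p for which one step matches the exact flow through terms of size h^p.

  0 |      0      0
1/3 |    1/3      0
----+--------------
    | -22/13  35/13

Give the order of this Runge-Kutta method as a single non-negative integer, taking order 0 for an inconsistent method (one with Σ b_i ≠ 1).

1

b = (-22/13, 35/13)
c = (0, 1/3)
Σ b_i: (-22/13)·1 + 35/13·1 = 1 ✓
b·c: 35/13·1/3 = 35/39 ≠ 1/2 ⇒ order 1.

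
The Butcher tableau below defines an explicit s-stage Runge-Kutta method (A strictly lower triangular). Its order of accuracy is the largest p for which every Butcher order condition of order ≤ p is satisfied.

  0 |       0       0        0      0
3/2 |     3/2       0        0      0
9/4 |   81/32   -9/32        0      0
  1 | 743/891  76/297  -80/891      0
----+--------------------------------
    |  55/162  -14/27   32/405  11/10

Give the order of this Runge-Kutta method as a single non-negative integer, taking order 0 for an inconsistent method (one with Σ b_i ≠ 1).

4

b = (55/162, -14/27, 32/405, 11/10)
c = (0, 3/2, 9/4, 1)
Ac = (0, 0, -27/64, 2/11)
Σ b_i: 55/162·1 + (-14/27)·1 + 32/405·1 + 11/10·1 = 1 ✓
b·c: (-14/27)·3/2 + 32/405·9/4 + 11/10·1 = 1/2 ✓
b·c²: (-14/27)·9/4 + 32/405·81/16 + 11/10·1 = 1/3 ✓
b·Ac: 32/405·(-27/64) + 11/10·2/11 = 1/6 ✓
b·c³: (-14/27)·27/8 + 32/405·729/64 + 11/10·1 = 1/4 ✓
b·(c∘Ac): 32/405·(-243/256) + 11/10·2/11 = 1/8 ✓
b·Ac²: 32/405·(-81/128) + 11/10·4/33 = 1/12 ✓
b·A²c: 11/10·5/132 = 1/24 ✓; 4 stages ⇒ order 4.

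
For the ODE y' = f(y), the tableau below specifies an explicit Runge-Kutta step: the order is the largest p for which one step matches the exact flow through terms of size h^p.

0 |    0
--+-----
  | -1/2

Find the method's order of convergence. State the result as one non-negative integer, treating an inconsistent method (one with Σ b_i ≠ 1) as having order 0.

b = (-1/2)
c = (0)
Σ b_i: (-1/2)·1 = -1/2 ≠ 1 ⇒ order 0.

0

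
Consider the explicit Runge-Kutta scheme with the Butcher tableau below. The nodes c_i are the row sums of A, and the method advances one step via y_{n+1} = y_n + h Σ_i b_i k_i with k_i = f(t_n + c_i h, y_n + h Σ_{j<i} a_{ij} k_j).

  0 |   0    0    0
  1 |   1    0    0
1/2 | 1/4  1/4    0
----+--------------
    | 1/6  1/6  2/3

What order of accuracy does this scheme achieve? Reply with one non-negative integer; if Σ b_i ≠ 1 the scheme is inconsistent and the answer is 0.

3

b = (1/6, 1/6, 2/3)
c = (0, 1, 1/2)
Ac = (0, 0, 1/4)
Σ b_i: 1/6·1 + 1/6·1 + 2/3·1 = 1 ✓
b·c: 1/6·1 + 2/3·1/2 = 1/2 ✓
b·c²: 1/6·1 + 2/3·1/4 = 1/3 ✓
b·Ac: 2/3·1/4 = 1/6 ✓; 3 stages ⇒ order 3.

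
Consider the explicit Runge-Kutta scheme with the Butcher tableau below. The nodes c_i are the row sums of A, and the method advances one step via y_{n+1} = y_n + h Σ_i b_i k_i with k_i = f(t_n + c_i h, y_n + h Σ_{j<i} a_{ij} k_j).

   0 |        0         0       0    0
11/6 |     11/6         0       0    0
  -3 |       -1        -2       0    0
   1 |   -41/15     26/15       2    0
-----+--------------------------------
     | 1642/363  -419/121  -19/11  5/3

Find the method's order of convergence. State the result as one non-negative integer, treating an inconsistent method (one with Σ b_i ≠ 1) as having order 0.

2

b = (1642/363, -419/121, -19/11, 5/3)
c = (0, 11/6, -3, 1)
Ac = (0, 0, -11/3, -127/45)
Σ b_i: 1642/363·1 + (-419/121)·1 + (-19/11)·1 + 5/3·1 = 1 ✓
b·c: (-419/121)·11/6 + (-19/11)·(-3) + 5/3·1 = 1/2 ✓
b·c²: (-419/121)·121/36 + (-19/11)·9 + 5/3·1 = -10105/396 ≠ 1/3 ⇒ order 2.
b·Ac: (-19/11)·(-11/3) + 5/3·(-127/45) = 44/27 ≠ 1/6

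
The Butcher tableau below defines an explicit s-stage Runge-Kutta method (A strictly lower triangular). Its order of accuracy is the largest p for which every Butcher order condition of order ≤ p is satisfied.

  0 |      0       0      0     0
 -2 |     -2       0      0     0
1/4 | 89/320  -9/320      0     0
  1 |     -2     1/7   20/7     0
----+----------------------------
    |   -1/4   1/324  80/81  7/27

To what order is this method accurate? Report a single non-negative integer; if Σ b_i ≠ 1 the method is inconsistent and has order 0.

b = (-1/4, 1/324, 80/81, 7/27)
c = (0, -2, 1/4, 1)
Ac = (0, 0, 9/160, 3/7)
Σ b_i: (-1/4)·1 + 1/324·1 + 80/81·1 + 7/27·1 = 1 ✓
b·c: 1/324·(-2) + 80/81·1/4 + 7/27·1 = 1/2 ✓
b·c²: 1/324·4 + 80/81·1/16 + 7/27·1 = 1/3 ✓
b·Ac: 80/81·9/160 + 7/27·3/7 = 1/6 ✓
b·c³: 1/324·(-8) + 80/81·1/64 + 7/27·1 = 1/4 ✓
b·(c∘Ac): 80/81·9/640 + 7/27·3/7 = 1/8 ✓
b·Ac²: 80/81·(-9/80) + 7/27·3/4 = 1/12 ✓
b·A²c: 7/27·9/56 = 1/24 ✓; 4 stages ⇒ order 4.

4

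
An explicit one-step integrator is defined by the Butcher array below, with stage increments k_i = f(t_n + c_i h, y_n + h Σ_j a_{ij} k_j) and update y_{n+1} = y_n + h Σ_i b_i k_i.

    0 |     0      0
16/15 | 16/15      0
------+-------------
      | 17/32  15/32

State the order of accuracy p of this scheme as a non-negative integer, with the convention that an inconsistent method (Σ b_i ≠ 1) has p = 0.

b = (17/32, 15/32)
c = (0, 16/15)
Σ b_i: 17/32·1 + 15/32·1 = 1 ✓
b·c: 15/32·16/15 = 1/2 ✓; 2 stages ⇒ order 2.

2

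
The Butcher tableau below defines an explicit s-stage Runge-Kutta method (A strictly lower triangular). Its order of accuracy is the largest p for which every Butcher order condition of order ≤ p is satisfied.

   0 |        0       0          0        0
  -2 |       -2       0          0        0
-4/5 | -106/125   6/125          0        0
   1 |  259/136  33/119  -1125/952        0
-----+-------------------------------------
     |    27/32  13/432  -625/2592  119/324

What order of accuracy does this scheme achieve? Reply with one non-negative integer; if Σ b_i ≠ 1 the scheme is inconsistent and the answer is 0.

b = (27/32, 13/432, -625/2592, 119/324)
c = (0, -2, -4/5, 1)
Ac = (0, 0, -12/125, 93/238)
Σ b_i: 27/32·1 + 13/432·1 + (-625/2592)·1 + 119/324·1 = 1 ✓
b·c: 13/432·(-2) + (-625/2592)·(-4/5) + 119/324·1 = 1/2 ✓
b·c²: 13/432·4 + (-625/2592)·16/25 + 119/324·1 = 1/3 ✓
b·Ac: (-625/2592)·(-12/125) + 119/324·93/238 = 1/6 ✓
b·c³: 13/432·(-8) + (-625/2592)·(-64/125) + 119/324·1 = 1/4 ✓
b·(c∘Ac): (-625/2592)·48/625 + 119/324·93/238 = 1/8 ✓
b·Ac²: (-625/2592)·24/125 + 119/324·6/17 = 1/12 ✓
b·A²c: 119/324·27/238 = 1/24 ✓; 4 stages ⇒ order 4.

4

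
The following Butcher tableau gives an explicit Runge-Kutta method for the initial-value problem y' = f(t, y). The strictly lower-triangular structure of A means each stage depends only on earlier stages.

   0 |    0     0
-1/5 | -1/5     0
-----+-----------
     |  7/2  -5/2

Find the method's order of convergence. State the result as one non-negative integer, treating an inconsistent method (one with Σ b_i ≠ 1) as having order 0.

2

b = (7/2, -5/2)
c = (0, -1/5)
Σ b_i: 7/2·1 + (-5/2)·1 = 1 ✓
b·c: (-5/2)·(-1/5) = 1/2 ✓; 2 stages ⇒ order 2.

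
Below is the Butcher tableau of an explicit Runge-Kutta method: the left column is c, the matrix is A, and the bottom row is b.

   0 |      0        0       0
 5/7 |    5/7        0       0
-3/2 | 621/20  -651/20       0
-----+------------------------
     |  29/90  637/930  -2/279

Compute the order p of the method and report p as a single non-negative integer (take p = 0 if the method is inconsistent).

3

b = (29/90, 637/930, -2/279)
c = (0, 5/7, -3/2)
Ac = (0, 0, -93/4)
Σ b_i: 29/90·1 + 637/930·1 + (-2/279)·1 = 1 ✓
b·c: 637/930·5/7 + (-2/279)·(-3/2) = 1/2 ✓
b·c²: 637/930·25/49 + (-2/279)·9/4 = 1/3 ✓
b·Ac: (-2/279)·(-93/4) = 1/6 ✓; 3 stages ⇒ order 3.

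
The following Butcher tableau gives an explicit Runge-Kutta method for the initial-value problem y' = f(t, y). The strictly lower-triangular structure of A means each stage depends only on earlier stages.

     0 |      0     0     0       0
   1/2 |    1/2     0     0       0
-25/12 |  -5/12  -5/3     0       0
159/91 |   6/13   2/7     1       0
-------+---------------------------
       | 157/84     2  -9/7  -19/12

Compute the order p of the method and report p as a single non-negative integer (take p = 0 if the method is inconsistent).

b = (157/84, 2, -9/7, -19/12)
c = (0, 1/2, -25/12, 159/91)
Ac = (0, 0, -5/6, -163/84)
Σ b_i: 157/84·1 + 2·1 + (-9/7)·1 + (-19/12)·1 = 1 ✓
b·c: 2·1/2 + (-9/7)·(-25/12) + (-19/12)·159/91 = 83/91 ≠ 1/2 ⇒ order 1.

1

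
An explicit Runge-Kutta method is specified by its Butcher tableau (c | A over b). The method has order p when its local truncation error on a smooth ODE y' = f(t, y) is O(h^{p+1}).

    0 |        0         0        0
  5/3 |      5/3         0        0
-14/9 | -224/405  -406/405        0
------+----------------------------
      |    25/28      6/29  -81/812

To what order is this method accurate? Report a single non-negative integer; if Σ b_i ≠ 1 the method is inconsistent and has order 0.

b = (25/28, 6/29, -81/812)
c = (0, 5/3, -14/9)
Ac = (0, 0, -406/243)
Σ b_i: 25/28·1 + 6/29·1 + (-81/812)·1 = 1 ✓
b·c: 6/29·5/3 + (-81/812)·(-14/9) = 1/2 ✓
b·c²: 6/29·25/9 + (-81/812)·196/81 = 1/3 ✓
b·Ac: (-81/812)·(-406/243) = 1/6 ✓; 3 stages ⇒ order 3.

3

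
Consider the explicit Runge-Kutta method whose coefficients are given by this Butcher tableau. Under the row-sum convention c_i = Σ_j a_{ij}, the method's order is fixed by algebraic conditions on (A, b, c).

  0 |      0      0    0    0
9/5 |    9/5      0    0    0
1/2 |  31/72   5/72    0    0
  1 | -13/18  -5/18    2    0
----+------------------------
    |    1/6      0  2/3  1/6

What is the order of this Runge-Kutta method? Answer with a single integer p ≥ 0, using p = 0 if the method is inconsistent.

4

b = (1/6, 0, 2/3, 1/6)
c = (0, 9/5, 1/2, 1)
Ac = (0, 0, 1/8, 1/2)
Σ b_i: 1/6·1 + 2/3·1 + 1/6·1 = 1 ✓
b·c: 2/3·1/2 + 1/6·1 = 1/2 ✓
b·c²: 2/3·1/4 + 1/6·1 = 1/3 ✓
b·Ac: 2/3·1/8 + 1/6·1/2 = 1/6 ✓
b·c³: 2/3·1/8 + 1/6·1 = 1/4 ✓
b·(c∘Ac): 2/3·1/16 + 1/6·1/2 = 1/8 ✓
b·Ac²: 2/3·9/40 + 1/6·(-2/5) = 1/12 ✓
b·A²c: 1/6·1/4 = 1/24 ✓; 4 stages ⇒ order 4.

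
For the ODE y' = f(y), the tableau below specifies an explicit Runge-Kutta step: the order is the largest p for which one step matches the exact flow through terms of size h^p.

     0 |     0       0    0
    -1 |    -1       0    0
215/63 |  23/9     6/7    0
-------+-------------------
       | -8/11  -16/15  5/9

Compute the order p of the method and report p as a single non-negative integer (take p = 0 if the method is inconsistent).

b = (-8/11, -16/15, 5/9)
c = (0, -1, 215/63)
Ac = (0, 0, -6/7)
Σ b_i: (-8/11)·1 + (-16/15)·1 + 5/9·1 = -613/495 ≠ 1 ⇒ order 0.

0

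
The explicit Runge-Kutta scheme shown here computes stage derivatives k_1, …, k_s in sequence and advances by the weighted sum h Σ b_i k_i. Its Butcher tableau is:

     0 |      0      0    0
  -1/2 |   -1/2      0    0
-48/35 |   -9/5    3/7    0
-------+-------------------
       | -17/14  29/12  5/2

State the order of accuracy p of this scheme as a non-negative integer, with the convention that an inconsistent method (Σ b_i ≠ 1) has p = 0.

0

b = (-17/14, 29/12, 5/2)
c = (0, -1/2, -48/35)
Ac = (0, 0, -3/14)
Σ b_i: (-17/14)·1 + 29/12·1 + 5/2·1 = 311/84 ≠ 1 ⇒ order 0.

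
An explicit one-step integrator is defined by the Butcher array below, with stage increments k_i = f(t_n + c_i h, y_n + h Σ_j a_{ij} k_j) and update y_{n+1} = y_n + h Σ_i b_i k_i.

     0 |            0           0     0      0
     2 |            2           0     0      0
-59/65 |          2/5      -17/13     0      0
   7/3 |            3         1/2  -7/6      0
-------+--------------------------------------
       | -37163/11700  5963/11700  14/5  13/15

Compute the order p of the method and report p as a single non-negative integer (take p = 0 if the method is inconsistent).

2

b = (-37163/11700, 5963/11700, 14/5, 13/15)
c = (0, 2, -59/65, 7/3)
Ac = (0, 0, -34/13, 803/390)
Σ b_i: (-37163/11700)·1 + 5963/11700·1 + 14/5·1 + 13/15·1 = 1 ✓
b·c: 5963/11700·2 + 14/5·(-59/65) + 13/15·7/3 = 1/2 ✓
b·c²: 5963/11700·4 + 14/5·3481/4225 + 13/15·49/9 = 5169928/570375 ≠ 1/3 ⇒ order 2.
b·Ac: 14/5·(-34/13) + 13/15·803/390 = -32401/5850 ≠ 1/6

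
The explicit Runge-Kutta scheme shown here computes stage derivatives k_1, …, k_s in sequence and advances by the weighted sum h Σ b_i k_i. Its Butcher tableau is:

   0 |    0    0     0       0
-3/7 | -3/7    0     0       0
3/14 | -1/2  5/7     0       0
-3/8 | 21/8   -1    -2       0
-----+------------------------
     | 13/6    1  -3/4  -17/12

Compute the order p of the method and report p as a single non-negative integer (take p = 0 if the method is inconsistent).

b = (13/6, 1, -3/4, -17/12)
c = (0, -3/7, 3/14, -3/8)
Ac = (0, 0, -15/49, 0)
Σ b_i: 13/6·1 + 1·1 + (-3/4)·1 + (-17/12)·1 = 1 ✓
b·c: 1·(-3/7) + (-3/4)·3/14 + (-17/12)·(-3/8) = -13/224 ≠ 1/2 ⇒ order 1.

1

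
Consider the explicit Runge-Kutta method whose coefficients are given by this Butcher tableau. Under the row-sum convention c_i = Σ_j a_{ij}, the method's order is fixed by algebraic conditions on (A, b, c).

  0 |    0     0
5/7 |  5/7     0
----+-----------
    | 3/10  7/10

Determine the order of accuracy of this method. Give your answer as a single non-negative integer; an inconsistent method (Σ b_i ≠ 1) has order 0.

2

b = (3/10, 7/10)
c = (0, 5/7)
Σ b_i: 3/10·1 + 7/10·1 = 1 ✓
b·c: 7/10·5/7 = 1/2 ✓; 2 stages ⇒ order 2.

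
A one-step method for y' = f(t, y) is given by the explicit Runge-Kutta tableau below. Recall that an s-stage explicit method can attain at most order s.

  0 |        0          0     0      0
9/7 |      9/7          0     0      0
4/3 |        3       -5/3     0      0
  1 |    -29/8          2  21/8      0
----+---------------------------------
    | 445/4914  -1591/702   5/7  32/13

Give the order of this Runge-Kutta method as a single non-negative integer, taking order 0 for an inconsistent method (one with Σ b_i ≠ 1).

2

b = (445/4914, -1591/702, 5/7, 32/13)
c = (0, 9/7, 4/3, 1)
Ac = (0, 0, -15/7, 85/14)
Σ b_i: 445/4914·1 + (-1591/702)·1 + 5/7·1 + 32/13·1 = 1 ✓
b·c: (-1591/702)·9/7 + 5/7·4/3 + 32/13·1 = 1/2 ✓
b·c²: (-1591/702)·81/49 + 5/7·16/9 + 32/13·1 = -173/11466 ≠ 1/3 ⇒ order 2.
b·Ac: 5/7·(-15/7) + 32/13·85/14 = 8545/637 ≠ 1/6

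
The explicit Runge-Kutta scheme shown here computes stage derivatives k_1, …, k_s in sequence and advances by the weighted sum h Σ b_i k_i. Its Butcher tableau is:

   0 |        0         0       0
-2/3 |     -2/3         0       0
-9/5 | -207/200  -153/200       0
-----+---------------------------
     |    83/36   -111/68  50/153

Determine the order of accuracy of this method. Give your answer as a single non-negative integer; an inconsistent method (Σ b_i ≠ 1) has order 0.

3

b = (83/36, -111/68, 50/153)
c = (0, -2/3, -9/5)
Ac = (0, 0, 51/100)
Σ b_i: 83/36·1 + (-111/68)·1 + 50/153·1 = 1 ✓
b·c: (-111/68)·(-2/3) + 50/153·(-9/5) = 1/2 ✓
b·c²: (-111/68)·4/9 + 50/153·81/25 = 1/3 ✓
b·Ac: 50/153·51/100 = 1/6 ✓; 3 stages ⇒ order 3.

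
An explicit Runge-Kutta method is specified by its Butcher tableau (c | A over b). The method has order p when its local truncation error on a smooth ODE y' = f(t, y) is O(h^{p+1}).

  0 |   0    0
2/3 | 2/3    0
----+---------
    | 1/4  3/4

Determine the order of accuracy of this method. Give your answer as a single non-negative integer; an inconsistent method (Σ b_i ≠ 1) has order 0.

2

b = (1/4, 3/4)
c = (0, 2/3)
Σ b_i: 1/4·1 + 3/4·1 = 1 ✓
b·c: 3/4·2/3 = 1/2 ✓; 2 stages ⇒ order 2.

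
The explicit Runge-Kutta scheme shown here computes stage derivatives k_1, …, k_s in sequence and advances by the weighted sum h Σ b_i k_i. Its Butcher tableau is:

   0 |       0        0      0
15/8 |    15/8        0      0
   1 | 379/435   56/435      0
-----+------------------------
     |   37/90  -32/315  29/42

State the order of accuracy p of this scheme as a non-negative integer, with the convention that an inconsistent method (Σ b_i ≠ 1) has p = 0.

b = (37/90, -32/315, 29/42)
c = (0, 15/8, 1)
Ac = (0, 0, 7/29)
Σ b_i: 37/90·1 + (-32/315)·1 + 29/42·1 = 1 ✓
b·c: (-32/315)·15/8 + 29/42·1 = 1/2 ✓
b·c²: (-32/315)·225/64 + 29/42·1 = 1/3 ✓
b·Ac: 29/42·7/29 = 1/6 ✓; 3 stages ⇒ order 3.

3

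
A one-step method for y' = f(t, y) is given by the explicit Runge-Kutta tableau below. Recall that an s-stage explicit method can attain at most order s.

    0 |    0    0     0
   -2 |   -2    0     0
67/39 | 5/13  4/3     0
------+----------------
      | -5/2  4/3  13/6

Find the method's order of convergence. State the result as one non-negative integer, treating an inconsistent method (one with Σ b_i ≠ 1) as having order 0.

b = (-5/2, 4/3, 13/6)
c = (0, -2, 67/39)
Ac = (0, 0, -8/3)
Σ b_i: (-5/2)·1 + 4/3·1 + 13/6·1 = 1 ✓
b·c: 4/3·(-2) + 13/6·67/39 = 19/18 ≠ 1/2 ⇒ order 1.

1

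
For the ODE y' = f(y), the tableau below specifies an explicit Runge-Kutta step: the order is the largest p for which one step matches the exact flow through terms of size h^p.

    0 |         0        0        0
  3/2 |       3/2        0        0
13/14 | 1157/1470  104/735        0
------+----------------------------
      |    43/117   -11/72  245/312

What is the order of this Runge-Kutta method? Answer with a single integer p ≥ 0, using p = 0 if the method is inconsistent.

b = (43/117, -11/72, 245/312)
c = (0, 3/2, 13/14)
Ac = (0, 0, 52/245)
Σ b_i: 43/117·1 + (-11/72)·1 + 245/312·1 = 1 ✓
b·c: (-11/72)·3/2 + 245/312·13/14 = 1/2 ✓
b·c²: (-11/72)·9/4 + 245/312·169/196 = 1/3 ✓
b·Ac: 245/312·52/245 = 1/6 ✓; 3 stages ⇒ order 3.

3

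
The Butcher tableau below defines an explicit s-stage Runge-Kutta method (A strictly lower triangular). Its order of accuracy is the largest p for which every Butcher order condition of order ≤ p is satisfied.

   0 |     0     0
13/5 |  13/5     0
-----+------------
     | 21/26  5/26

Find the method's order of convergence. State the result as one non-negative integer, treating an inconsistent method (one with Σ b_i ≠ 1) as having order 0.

b = (21/26, 5/26)
c = (0, 13/5)
Σ b_i: 21/26·1 + 5/26·1 = 1 ✓
b·c: 5/26·13/5 = 1/2 ✓; 2 stages ⇒ order 2.

2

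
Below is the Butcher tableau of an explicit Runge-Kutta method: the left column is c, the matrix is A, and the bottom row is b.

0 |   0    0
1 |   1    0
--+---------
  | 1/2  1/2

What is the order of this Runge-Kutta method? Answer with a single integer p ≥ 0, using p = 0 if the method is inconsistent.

b = (1/2, 1/2)
c = (0, 1)
Σ b_i: 1/2·1 + 1/2·1 = 1 ✓
b·c: 1/2·1 = 1/2 ✓; 2 stages ⇒ order 2.

2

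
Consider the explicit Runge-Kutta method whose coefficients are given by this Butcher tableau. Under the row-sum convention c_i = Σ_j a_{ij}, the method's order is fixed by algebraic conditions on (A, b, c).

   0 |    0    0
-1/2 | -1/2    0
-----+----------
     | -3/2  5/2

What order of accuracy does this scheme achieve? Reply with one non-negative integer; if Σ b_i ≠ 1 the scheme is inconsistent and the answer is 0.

1

b = (-3/2, 5/2)
c = (0, -1/2)
Σ b_i: (-3/2)·1 + 5/2·1 = 1 ✓
b·c: 5/2·(-1/2) = -5/4 ≠ 1/2 ⇒ order 1.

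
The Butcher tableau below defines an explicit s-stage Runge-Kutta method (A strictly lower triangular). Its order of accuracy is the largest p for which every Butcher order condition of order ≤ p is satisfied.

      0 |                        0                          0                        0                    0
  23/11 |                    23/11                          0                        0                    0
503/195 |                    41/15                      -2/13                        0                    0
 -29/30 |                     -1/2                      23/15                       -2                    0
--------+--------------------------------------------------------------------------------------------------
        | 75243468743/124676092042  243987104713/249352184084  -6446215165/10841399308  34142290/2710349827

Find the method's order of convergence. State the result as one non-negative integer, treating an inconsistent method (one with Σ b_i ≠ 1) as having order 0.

b = (75243468743/124676092042, 243987104713/249352184084, -6446215165/10841399308, 34142290/2710349827)
c = (0, 23/11, 503/195, -29/30)
Ac = (0, 0, -46/143, -4189/2145)
Σ b_i: 75243468743/124676092042·1 + 243987104713/249352184084·1 + (-6446215165/10841399308)·1 + 34142290/2710349827·1 = 1 ✓
b·c: 243987104713/249352184084·23/11 + (-6446215165/10841399308)·503/195 + 34142290/2710349827·(-29/30) = 1/2 ✓
b·c²: 243987104713/249352184084·529/121 + (-6446215165/10841399308)·253009/38025 + 34142290/2710349827·841/900 = 1/3 ✓
b·Ac: (-6446215165/10841399308)·(-46/143) + 34142290/2710349827·(-4189/2145) = 1/6 ✓
b·c³: 243987104713/249352184084·12167/1331 + (-6446215165/10841399308)·127263527/7414875 + 34142290/2710349827·(-24389/27000) = -40335550369789/31711092975900 ≠ 1/4 ⇒ order 3.
b·(c∘Ac): (-6446215165/10841399308)·(-23138/27885) + 34142290/2710349827·121481/64350 = 1387648831441/2683246328730 ≠ 1/8
b·Ac²: (-6446215165/10841399308)·(-1058/1573) + 34142290/2710349827·(-30384833/4601025) = 11048355692879/34882202273490 ≠ 1/12
b·A²c: 34142290/2710349827·92/143 = 241622360/29813848097 ≠ 1/24

3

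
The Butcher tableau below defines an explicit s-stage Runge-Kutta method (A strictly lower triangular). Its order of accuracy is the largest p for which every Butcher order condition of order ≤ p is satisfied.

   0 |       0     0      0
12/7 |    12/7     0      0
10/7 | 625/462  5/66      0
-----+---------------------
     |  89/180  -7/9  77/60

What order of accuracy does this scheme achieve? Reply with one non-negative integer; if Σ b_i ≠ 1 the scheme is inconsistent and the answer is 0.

b = (89/180, -7/9, 77/60)
c = (0, 12/7, 10/7)
Ac = (0, 0, 10/77)
Σ b_i: 89/180·1 + (-7/9)·1 + 77/60·1 = 1 ✓
b·c: (-7/9)·12/7 + 77/60·10/7 = 1/2 ✓
b·c²: (-7/9)·144/49 + 77/60·100/49 = 1/3 ✓
b·Ac: 77/60·10/77 = 1/6 ✓; 3 stages ⇒ order 3.

3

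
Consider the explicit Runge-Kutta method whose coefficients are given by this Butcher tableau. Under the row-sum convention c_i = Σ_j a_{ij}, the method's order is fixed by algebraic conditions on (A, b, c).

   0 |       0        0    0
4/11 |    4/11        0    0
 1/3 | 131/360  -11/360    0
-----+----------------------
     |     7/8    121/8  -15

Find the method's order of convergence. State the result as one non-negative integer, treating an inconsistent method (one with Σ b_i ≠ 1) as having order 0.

b = (7/8, 121/8, -15)
c = (0, 4/11, 1/3)
Ac = (0, 0, -1/90)
Σ b_i: 7/8·1 + 121/8·1 + (-15)·1 = 1 ✓
b·c: 121/8·4/11 + (-15)·1/3 = 1/2 ✓
b·c²: 121/8·16/121 + (-15)·1/9 = 1/3 ✓
b·Ac: (-15)·(-1/90) = 1/6 ✓; 3 stages ⇒ order 3.

3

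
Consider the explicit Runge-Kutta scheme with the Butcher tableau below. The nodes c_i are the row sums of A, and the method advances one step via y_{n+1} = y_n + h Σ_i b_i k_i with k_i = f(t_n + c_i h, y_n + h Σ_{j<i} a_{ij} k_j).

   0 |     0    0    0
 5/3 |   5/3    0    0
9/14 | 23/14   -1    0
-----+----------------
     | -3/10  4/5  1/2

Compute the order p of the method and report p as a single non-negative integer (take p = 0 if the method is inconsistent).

b = (-3/10, 4/5, 1/2)
c = (0, 5/3, 9/14)
Ac = (0, 0, -5/3)
Σ b_i: (-3/10)·1 + 4/5·1 + 1/2·1 = 1 ✓
b·c: 4/5·5/3 + 1/2·9/14 = 139/84 ≠ 1/2 ⇒ order 1.

1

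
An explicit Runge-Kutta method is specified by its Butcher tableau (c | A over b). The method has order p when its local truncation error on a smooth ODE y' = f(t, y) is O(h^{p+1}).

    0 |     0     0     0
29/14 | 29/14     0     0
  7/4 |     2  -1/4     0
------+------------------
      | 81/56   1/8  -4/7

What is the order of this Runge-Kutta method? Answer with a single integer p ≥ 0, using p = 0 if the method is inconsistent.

b = (81/56, 1/8, -4/7)
c = (0, 29/14, 7/4)
Ac = (0, 0, -29/56)
Σ b_i: 81/56·1 + 1/8·1 + (-4/7)·1 = 1 ✓
b·c: 1/8·29/14 + (-4/7)·7/4 = -83/112 ≠ 1/2 ⇒ order 1.

1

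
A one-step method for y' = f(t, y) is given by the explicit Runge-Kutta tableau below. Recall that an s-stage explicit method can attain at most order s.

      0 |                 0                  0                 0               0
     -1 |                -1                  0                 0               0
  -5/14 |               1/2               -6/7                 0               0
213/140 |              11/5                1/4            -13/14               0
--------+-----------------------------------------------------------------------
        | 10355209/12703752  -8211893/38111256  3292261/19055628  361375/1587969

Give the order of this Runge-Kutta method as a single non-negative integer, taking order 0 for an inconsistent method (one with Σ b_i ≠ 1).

b = (10355209/12703752, -8211893/38111256, 3292261/19055628, 361375/1587969)
c = (0, -1, -5/14, 213/140)
Ac = (0, 0, 6/7, 4/49)
Σ b_i: 10355209/12703752·1 + (-8211893/38111256)·1 + 3292261/19055628·1 + 361375/1587969·1 = 1 ✓
b·c: (-8211893/38111256)·(-1) + 3292261/19055628·(-5/14) + 361375/1587969·213/140 = 1/2 ✓
b·c²: (-8211893/38111256)·1 + 3292261/19055628·25/196 + 361375/1587969·45369/19600 = 1/3 ✓
b·Ac: 3292261/19055628·6/7 + 361375/1587969·4/49 = 1/6 ✓
b·c³: (-8211893/38111256)·(-1) + 3292261/19055628·(-125/2744) + 361375/1587969·9663597/2744000 = 79760201/79045568 ≠ 1/4 ⇒ order 3.
b·(c∘Ac): 3292261/19055628·(-15/49) + 361375/1587969·213/1715 = -1094915/44463132 ≠ 1/8
b·Ac²: 3292261/19055628·(-6/7) + 361375/1587969·361/2744 = -3502223/29642088 ≠ 1/12
b·A²c: 361375/1587969·(-39/49) = -95875/529323 ≠ 1/24

3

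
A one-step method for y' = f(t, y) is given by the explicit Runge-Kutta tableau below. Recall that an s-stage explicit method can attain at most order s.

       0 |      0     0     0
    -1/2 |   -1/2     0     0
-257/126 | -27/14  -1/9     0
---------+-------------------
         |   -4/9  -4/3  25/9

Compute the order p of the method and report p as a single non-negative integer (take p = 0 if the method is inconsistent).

1

b = (-4/9, -4/3, 25/9)
c = (0, -1/2, -257/126)
Ac = (0, 0, 1/18)
Σ b_i: (-4/9)·1 + (-4/3)·1 + 25/9·1 = 1 ✓
b·c: (-4/3)·(-1/2) + 25/9·(-257/126) = -5669/1134 ≠ 1/2 ⇒ order 1.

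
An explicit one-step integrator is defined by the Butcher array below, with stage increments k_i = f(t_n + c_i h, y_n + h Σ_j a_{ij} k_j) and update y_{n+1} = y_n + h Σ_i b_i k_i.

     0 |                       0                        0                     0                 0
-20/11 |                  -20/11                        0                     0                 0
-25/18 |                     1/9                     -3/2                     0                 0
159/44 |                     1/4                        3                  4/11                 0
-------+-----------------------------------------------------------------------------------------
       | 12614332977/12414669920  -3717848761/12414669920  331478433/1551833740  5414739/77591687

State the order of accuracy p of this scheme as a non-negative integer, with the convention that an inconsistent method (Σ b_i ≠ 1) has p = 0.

3

b = (12614332977/12414669920, -3717848761/12414669920, 331478433/1551833740, 5414739/77591687)
c = (0, -20/11, -25/18, 159/44)
Ac = (0, 0, 30/11, -590/99)
Σ b_i: 12614332977/12414669920·1 + (-3717848761/12414669920)·1 + 331478433/1551833740·1 + 5414739/77591687·1 = 1 ✓
b·c: (-3717848761/12414669920)·(-20/11) + 331478433/1551833740·(-25/18) + 5414739/77591687·159/44 = 1/2 ✓
b·c²: (-3717848761/12414669920)·400/121 + 331478433/1551833740·625/324 + 5414739/77591687·25281/1936 = 1/3 ✓
b·Ac: 331478433/1551833740·30/11 + 5414739/77591687·(-590/99) = 1/6 ✓
b·c³: (-3717848761/12414669920)·(-8000/1331) + 331478433/1551833740·(-15625/5832) + 5414739/77591687·4019679/85184 = 73341986855567/16223490651456 ≠ 1/4 ⇒ order 3.
b·(c∘Ac): 331478433/1551833740·(-125/33) + 5414739/77591687·(-15635/726) = -7893195685/3414034228 ≠ 1/8
b·Ac²: 331478433/1551833740·(-600/121) + 5414739/77591687·104075/9801 = -7331928205/23044731039 ≠ 1/12
b·A²c: 5414739/77591687·120/121 = 59069880/853508557 ≠ 1/24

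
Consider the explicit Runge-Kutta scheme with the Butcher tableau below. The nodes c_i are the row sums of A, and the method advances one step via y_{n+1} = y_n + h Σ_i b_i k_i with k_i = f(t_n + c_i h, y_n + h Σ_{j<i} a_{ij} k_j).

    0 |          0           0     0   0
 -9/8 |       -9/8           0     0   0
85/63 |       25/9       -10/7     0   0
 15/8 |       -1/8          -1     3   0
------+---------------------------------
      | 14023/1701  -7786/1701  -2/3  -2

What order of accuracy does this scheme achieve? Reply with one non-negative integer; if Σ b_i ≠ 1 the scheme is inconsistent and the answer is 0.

b = (14023/1701, -7786/1701, -2/3, -2)
c = (0, -9/8, 85/63, 15/8)
Ac = (0, 0, 45/28, 869/168)
Σ b_i: 14023/1701·1 + (-7786/1701)·1 + (-2/3)·1 + (-2)·1 = 1 ✓
b·c: (-7786/1701)·(-9/8) + (-2/3)·85/63 + (-2)·15/8 = 1/2 ✓
b·c²: (-7786/1701)·81/64 + (-2/3)·7225/3969 + (-2)·225/64 = -2674403/190512 ≠ 1/3 ⇒ order 2.
b·Ac: (-2/3)·45/28 + (-2)·869/168 = -137/12 ≠ 1/6

2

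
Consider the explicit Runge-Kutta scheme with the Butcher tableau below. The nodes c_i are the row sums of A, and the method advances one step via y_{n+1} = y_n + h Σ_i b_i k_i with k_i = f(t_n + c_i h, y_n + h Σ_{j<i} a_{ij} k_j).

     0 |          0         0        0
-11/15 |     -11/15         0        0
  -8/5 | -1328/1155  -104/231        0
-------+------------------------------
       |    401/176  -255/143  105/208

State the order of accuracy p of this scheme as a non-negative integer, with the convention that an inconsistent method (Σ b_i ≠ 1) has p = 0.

3

b = (401/176, -255/143, 105/208)
c = (0, -11/15, -8/5)
Ac = (0, 0, 104/315)
Σ b_i: 401/176·1 + (-255/143)·1 + 105/208·1 = 1 ✓
b·c: (-255/143)·(-11/15) + 105/208·(-8/5) = 1/2 ✓
b·c²: (-255/143)·121/225 + 105/208·64/25 = 1/3 ✓
b·Ac: 105/208·104/315 = 1/6 ✓; 3 stages ⇒ order 3.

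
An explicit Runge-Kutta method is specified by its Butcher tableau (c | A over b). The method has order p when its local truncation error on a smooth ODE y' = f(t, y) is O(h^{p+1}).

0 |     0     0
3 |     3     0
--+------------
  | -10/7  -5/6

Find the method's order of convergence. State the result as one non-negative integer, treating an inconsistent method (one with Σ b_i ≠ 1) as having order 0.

0

b = (-10/7, -5/6)
c = (0, 3)
Σ b_i: (-10/7)·1 + (-5/6)·1 = -95/42 ≠ 1 ⇒ order 0.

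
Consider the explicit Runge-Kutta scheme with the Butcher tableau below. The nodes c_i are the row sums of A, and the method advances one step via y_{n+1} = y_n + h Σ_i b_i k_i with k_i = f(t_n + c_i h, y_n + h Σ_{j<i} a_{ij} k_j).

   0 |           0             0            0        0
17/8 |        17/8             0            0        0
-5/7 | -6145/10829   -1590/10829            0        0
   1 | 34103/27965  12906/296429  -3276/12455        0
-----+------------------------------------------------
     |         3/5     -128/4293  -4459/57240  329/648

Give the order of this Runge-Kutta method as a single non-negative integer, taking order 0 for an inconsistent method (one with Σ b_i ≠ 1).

b = (3/5, -128/4293, -4459/57240, 329/648)
c = (0, 17/8, -5/7, 1)
Ac = (0, 0, -795/2548, 369/1316)
Σ b_i: 3/5·1 + (-128/4293)·1 + (-4459/57240)·1 + 329/648·1 = 1 ✓
b·c: (-128/4293)·17/8 + (-4459/57240)·(-5/7) + 329/648·1 = 1/2 ✓
b·c²: (-128/4293)·289/64 + (-4459/57240)·25/49 + 329/648·1 = 1/3 ✓
b·Ac: (-4459/57240)·(-795/2548) + 329/648·369/1316 = 1/6 ✓
b·c³: (-128/4293)·4913/512 + (-4459/57240)·(-125/343) + 329/648·1 = 1/4 ✓
b·(c∘Ac): (-4459/57240)·3975/17836 + 329/648·369/1316 = 1/8 ✓
b·Ac²: (-4459/57240)·(-13515/20384) + 329/648·657/10528 = 1/12 ✓
b·A²c: 329/648·27/329 = 1/24 ✓; 4 stages ⇒ order 4.

4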